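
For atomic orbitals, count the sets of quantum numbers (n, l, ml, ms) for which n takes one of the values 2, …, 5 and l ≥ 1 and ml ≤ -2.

Treat each shell separately and count matching orbitals:
n=3 → 1; n=4 → 3; n=5 → 6.
Orbitals: 1 + 3 + 6 = 10. Including both spin states (ms = ±1/2) gives 2 × 10 = 20 states.

20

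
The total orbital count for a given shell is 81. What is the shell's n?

n² = 81 ⇒ n = 9.

n = 9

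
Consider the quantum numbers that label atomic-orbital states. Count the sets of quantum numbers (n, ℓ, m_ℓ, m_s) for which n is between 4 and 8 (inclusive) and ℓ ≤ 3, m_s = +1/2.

Treat each shell separately and count matching orbitals:
n=4 → 16; n=5 → 16; n=6 → 16; n=7 → 16; n=8 → 16.
Orbitals: 16 + 16 + 16 + 16 + 16 = 80. With m_s fixed to +1/2 there is one state per orbital, so 80 states.

80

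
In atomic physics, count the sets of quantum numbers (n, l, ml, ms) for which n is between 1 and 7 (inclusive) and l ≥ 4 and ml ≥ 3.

Go shell by shell, enumerating (l, ml) with l ≥ 4 and ml ≥ 3:
n=5 → 2; n=6 → 5; n=7 → 9.
Orbitals: 2 + 5 + 9 = 16. Including both spin states (ms = ±1/2) gives 2 × 16 = 32 states.

32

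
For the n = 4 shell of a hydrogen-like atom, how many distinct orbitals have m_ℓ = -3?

1

For n = 4, ℓ ranges over 0 … 3.
Per ℓ-value: ℓ=3 → 1.
Total orbitals: 1.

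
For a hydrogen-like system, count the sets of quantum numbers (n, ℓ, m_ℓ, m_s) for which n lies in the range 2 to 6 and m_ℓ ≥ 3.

Per-shell orbital counts meeting the constraint:
n=4 → 1; n=5 → 3; n=6 → 6.
Orbitals: 1 + 3 + 6 = 10. Including both spin states (m_s = ±1/2) gives 2 × 10 = 20 states.

20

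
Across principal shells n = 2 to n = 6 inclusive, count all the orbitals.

Shell n has n² orbitals: 2²=4 + 3²=9 + 4²=16 + 5²=25 + 6²=36 = 90 orbitals.

90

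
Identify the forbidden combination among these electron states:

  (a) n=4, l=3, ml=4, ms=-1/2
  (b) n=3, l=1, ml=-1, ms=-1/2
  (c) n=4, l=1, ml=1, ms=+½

(a) has |ml| = 4 > l = 3, violating −l ≤ ml ≤ l.
The remaining sets (b), (c) satisfy all four rules.

(a)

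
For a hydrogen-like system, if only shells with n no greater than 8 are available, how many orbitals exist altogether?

Total orbitals = 1² + 2² + 3² + 4² + 5² + 6² + 7² + 8² = 204.

204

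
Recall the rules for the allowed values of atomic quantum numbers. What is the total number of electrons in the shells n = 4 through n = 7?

Shell n has n² orbitals: 4²=16 + 5²=25 + 6²=36 + 7²=49 = 126 orbitals.
Two spin states per orbital: 2 × 126 = 252 electrons.

252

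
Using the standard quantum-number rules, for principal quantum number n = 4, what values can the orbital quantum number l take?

l is an integer with 0 ≤ l ≤ n−1, so for n = 4: l = 0, 1, 2, 3.

0, 1, 2, 3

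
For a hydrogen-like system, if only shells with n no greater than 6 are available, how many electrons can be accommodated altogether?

Total orbitals = 1² + 2² + 3² + 4² + 5² + 6² = 91. Doubling for spin gives 182 electrons.

182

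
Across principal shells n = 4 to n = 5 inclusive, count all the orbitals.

Shell n has n² orbitals: 4²=16 + 5²=25 = 41 orbitals.

41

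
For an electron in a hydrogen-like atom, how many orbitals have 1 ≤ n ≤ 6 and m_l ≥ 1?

35

For each n in the range, tally the orbitals obeying m_l ≥ 1:
n=2 → 1; n=3 → 3; n=4 → 6; n=5 → 10; n=6 → 15.
Total orbitals: 1 + 3 + 6 + 10 + 15 = 35.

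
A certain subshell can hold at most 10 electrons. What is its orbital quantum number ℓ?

ℓ = 2

2(2ℓ+1) = 10 ⇒ 2ℓ+1 = 5 ⇒ ℓ = 2.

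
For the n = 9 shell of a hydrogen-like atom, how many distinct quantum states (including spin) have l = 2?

With n = 9 the allowed l are 0, 1, …, 8.
Contributions: l=2 → 5.
Orbitals: 5. Each orbital carries two spin states, so 5 × 2 = 10 states.

10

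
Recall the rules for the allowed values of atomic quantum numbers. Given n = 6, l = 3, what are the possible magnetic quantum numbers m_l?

-3, -2, -1, 0, 1, 2, 3

m_l takes every integer from −l to +l. With l = 3 that gives the 7 values -3, -2, -1, 0, 1, 2, 3.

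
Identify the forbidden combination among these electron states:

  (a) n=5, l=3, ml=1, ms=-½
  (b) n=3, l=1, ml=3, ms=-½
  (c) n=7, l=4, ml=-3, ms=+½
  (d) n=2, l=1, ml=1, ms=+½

(b) has |ml| = 3 > l = 1, violating −l ≤ ml ≤ l.
The remaining sets (a), (c), (d) satisfy all four rules.

(b)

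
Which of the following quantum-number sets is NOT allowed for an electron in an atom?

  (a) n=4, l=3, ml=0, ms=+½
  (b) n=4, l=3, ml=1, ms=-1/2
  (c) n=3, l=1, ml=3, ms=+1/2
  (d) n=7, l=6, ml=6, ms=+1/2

(c) has |ml| = 3 > l = 1, violating −l ≤ ml ≤ l.
The remaining sets (a), (b), (d) satisfy all four rules.

(c)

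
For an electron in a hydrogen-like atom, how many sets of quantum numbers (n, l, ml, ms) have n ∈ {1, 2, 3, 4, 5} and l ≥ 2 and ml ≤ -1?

32

Per-shell orbital counts meeting the constraint:
n=3 → 2; n=4 → 5; n=5 → 9.
Orbitals: 2 + 5 + 9 = 16. Including both spin states (ms = ±1/2) gives 2 × 16 = 32 states.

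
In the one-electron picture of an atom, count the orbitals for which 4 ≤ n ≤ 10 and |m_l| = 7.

12

Treat each shell separately and count matching orbitals:
n=8 → 2; n=9 → 4; n=10 → 6.
Total orbitals: 2 + 4 + 6 = 12.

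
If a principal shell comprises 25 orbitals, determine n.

n² = 25 ⇒ n = 5.

n = 5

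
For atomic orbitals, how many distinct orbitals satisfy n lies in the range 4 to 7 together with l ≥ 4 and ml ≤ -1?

Work shell by shell — for each n, count the (l, ml) pairs that satisfy l ≥ 4 and ml ≤ -1:
n=5 → 4; n=6 → 9; n=7 → 15.
Total orbitals: 4 + 9 + 15 = 28.

28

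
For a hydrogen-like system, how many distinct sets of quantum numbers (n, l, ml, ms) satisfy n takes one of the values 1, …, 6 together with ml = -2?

Treat each shell separately and count matching orbitals:
n=3 → 1; n=4 → 2; n=5 → 3; n=6 → 4.
Orbitals: 1 + 2 + 3 + 4 = 10. Including both spin states (ms = ±1/2) gives 2 × 10 = 20 states.

20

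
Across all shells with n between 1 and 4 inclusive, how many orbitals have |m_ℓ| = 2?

6

Go shell by shell, enumerating (ℓ, m_ℓ) with |m_ℓ| = 2:
n=3 → 2; n=4 → 4.
Total orbitals: 2 + 4 = 6.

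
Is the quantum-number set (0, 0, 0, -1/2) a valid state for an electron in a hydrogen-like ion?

The principal quantum number must be a positive integer (n ≥ 1), but here n = 0.

Invalid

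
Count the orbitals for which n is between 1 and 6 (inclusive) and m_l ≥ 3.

10

Treat each shell separately and count matching orbitals:
n=4 → 1; n=5 → 3; n=6 → 6.
Total orbitals: 1 + 3 + 6 = 10.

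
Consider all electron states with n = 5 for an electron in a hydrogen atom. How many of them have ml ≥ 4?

Per l-value: l=4 → 1.
Orbitals: 1. Each orbital carries two spin states, so 1 × 2 = 2 states.

2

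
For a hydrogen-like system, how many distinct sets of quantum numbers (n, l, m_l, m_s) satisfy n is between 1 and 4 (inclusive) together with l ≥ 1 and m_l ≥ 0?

32

Treat each shell separately and count matching orbitals:
n=2 → 2; n=3 → 5; n=4 → 9.
Orbitals: 2 + 5 + 9 = 16. Including both spin states (m_s = ±1/2) gives 2 × 16 = 32 states.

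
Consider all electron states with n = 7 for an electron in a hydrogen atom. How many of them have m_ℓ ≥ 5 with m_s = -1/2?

Go through ℓ = 0, …, 6 (the values permitted for n = 7).
Orbitals with m_ℓ ≥ 5, by ℓ: ℓ=5 → 1; ℓ=6 → 2.
Orbitals: 1 + 2 = 3. With m_s fixed to a single value there is one state per orbital, giving 3 states.

3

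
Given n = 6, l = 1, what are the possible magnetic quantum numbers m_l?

-1, 0, 1

m_l takes every integer from −l to +l. With l = 1 that gives the 3 values -1, 0, 1.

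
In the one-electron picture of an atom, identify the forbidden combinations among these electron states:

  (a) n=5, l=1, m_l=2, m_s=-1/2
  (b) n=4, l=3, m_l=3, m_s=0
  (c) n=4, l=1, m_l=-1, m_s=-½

(a) and (b)

(a) has |m_l| = 2 > l = 1, violating −l ≤ m_l ≤ l.
(b) has m_s = 0, but an electron's spin must be ±1/2.
The remaining set (c) satisfies all four rules.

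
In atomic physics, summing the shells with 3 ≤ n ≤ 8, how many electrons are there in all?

398

Shell n has n² orbitals: 3²=9 + 4²=16 + 5²=25 + 6²=36 + 7²=49 + 8²=64 = 199 orbitals.
Two spin states per orbital: 2 × 199 = 398 electrons.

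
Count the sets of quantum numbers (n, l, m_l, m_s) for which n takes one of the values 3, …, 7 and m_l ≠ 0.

Count contributing orbitals for each principal shell:
n=3 → 6; n=4 → 12; n=5 → 20; n=6 → 30; n=7 → 42.
Orbitals: 6 + 12 + 20 + 30 + 42 = 110. Including both spin states (m_s = ±1/2) gives 2 × 110 = 220 states.

220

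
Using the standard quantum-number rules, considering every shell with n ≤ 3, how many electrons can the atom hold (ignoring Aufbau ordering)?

Total orbitals = 1² + 2² + 3² = 14. Doubling for spin gives 28 electrons.

28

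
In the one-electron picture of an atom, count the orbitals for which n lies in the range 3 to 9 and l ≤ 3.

Count contributing orbitals for each principal shell:
n=3 → 9; n=4 → 16; n=5 → 16; n=6 → 16; n=7 → 16; n=8 → 16; n=9 → 16.
Total orbitals: 9 + 16 + 16 + 16 + 16 + 16 + 16 = 105.

105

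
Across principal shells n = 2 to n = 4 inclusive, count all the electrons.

Shell n has n² orbitals: 2²=4 + 3²=9 + 4²=16 = 29 orbitals.
Two spin states per orbital: 2 × 29 = 58 electrons.

58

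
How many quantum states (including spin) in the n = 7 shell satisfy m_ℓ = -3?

8

Go through ℓ = 0, …, 6 (the values permitted for n = 7).
Orbitals with m_ℓ = -3, by ℓ: ℓ=3 → 1; ℓ=4 → 1; ℓ=5 → 1; ℓ=6 → 1.
Orbitals: 1 + 1 + 1 + 1 = 4. Each orbital carries two spin states, so 4 × 2 = 8 states.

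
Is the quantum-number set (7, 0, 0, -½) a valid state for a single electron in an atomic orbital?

Allowed

n = 7 is a positive integer. l = 0 satisfies 0 ≤ l ≤ n−1 = 6. m_l = 0 lies in the range −l … +l (here 0). m_s = -1/2 is one of ±1/2.
All four constraints are satisfied.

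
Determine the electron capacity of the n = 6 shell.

A shell holds 2n² electrons: 2 × 6² = 2 × 36 = 72.

72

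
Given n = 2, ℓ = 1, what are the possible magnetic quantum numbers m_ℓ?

m_ℓ takes every integer from −ℓ to +ℓ. With ℓ = 1 that gives the 3 values -1, 0, 1.

-1, 0, 1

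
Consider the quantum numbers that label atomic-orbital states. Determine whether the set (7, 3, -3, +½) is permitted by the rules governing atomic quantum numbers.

Yes

n = 7 is a positive integer. l = 3 satisfies 0 ≤ l ≤ n−1 = 6. ml = -3 lies in the range −l … +l (here −3 … 3). ms = +1/2 is one of ±1/2.
All four constraints are satisfied.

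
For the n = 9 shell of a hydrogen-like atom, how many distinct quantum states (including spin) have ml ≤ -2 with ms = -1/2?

Go through l = 0, …, 8 (the values permitted for n = 9).
Orbitals with ml ≤ -2, by l: l=2 → 1; l=3 → 2; l=4 → 3; l=5 → 4; l=6 → 5; l=7 → 6; l=8 → 7.
Orbitals: 1 + 2 + 3 + 4 + 5 + 6 + 7 = 28. With ms fixed to a single value there is one state per orbital, giving 28 states.

28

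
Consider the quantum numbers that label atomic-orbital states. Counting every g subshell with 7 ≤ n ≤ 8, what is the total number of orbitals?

18

A g subshell (l = 4) exists for every n ≥ 5, so shells n = 7, 8 each contribute one — 2 subshells.
Since each g subshell has 2·4+1 = 9 orbitals, the total is 2 × 9 = 18.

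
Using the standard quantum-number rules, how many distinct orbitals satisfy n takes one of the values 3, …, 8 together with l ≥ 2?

175

Treat each shell separately and count matching orbitals:
n=3 → 5; n=4 → 12; n=5 → 21; n=6 → 32; n=7 → 45; n=8 → 60.
Total orbitals: 5 + 12 + 21 + 32 + 45 + 60 = 175.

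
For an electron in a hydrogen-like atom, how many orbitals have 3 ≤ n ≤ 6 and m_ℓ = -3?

Work shell by shell — for each n, count the (ℓ, m_ℓ) pairs that satisfy m_ℓ = -3:
n=4 → 1; n=5 → 2; n=6 → 3.
Total orbitals: 1 + 2 + 3 = 6.

6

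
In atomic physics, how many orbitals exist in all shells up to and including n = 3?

14

Total orbitals = 1² + 2² + 3² = 14.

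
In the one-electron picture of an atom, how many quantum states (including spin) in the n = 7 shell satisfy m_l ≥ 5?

Go through l = 0, …, 6 (the values permitted for n = 7).
Contributions: l=5 → 1; l=6 → 2.
Orbitals: 1 + 2 = 3. Each orbital carries two spin states, so 3 × 2 = 6 states.

6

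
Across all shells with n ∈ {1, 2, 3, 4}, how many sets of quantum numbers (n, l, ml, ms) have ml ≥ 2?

For each n in the range, tally the orbitals obeying ml ≥ 2:
n=3 → 1; n=4 → 3.
Orbitals: 1 + 3 = 4. Including both spin states (ms = ±1/2) gives 2 × 4 = 8 states.

8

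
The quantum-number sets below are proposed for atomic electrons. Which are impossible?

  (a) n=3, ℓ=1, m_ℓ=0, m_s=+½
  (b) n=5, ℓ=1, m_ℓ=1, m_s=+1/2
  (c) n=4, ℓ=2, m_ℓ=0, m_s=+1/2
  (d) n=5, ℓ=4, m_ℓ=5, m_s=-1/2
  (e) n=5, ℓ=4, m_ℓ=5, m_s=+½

(d) has |m_ℓ| = 5 > ℓ = 4, violating −ℓ ≤ m_ℓ ≤ ℓ.
(e) has |m_ℓ| = 5 > ℓ = 4, violating −ℓ ≤ m_ℓ ≤ ℓ.
The remaining sets (a), (b), (c) satisfy all four rules.

(d) and (e)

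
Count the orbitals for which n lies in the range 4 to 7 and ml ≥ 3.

20

Count contributing orbitals for each principal shell:
n=4 → 1; n=5 → 3; n=6 → 6; n=7 → 10.
Total orbitals: 1 + 3 + 6 + 10 = 20.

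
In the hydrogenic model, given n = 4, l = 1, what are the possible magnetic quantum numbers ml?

ml takes every integer from −l to +l. With l = 1 that gives the 3 values -1, 0, 1.

-1, 0, 1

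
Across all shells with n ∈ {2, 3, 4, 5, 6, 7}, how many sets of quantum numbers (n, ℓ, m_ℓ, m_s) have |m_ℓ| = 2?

Go shell by shell, enumerating (ℓ, m_ℓ) with |m_ℓ| = 2:
n=3 → 2; n=4 → 4; n=5 → 6; n=6 → 8; n=7 → 10.
Orbitals: 2 + 4 + 6 + 8 + 10 = 30. Including both spin states (m_s = ±1/2) gives 2 × 30 = 60 states.

60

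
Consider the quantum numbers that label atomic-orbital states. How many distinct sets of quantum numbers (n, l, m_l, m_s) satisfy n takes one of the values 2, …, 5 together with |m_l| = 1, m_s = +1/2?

Go shell by shell, enumerating (l, m_l) with |m_l| = 1:
n=2 → 2; n=3 → 4; n=4 → 6; n=5 → 8.
Orbitals: 2 + 4 + 6 + 8 = 20. With m_s fixed to +1/2 there is one state per orbital, so 20 states.

20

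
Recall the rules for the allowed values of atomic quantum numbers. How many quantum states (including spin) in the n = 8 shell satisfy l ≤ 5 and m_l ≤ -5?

Go through l = 0, …, 7 (the values permitted for n = 8).
Orbitals with l ≤ 5 and m_l ≤ -5, by l: l=5 → 1.
Orbitals: 1. Each orbital carries two spin states, so 1 × 2 = 2 states.

2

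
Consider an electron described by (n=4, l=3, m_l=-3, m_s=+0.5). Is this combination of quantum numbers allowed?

n = 4 is a positive integer. l = 3 satisfies 0 ≤ l ≤ n−1 = 3. m_l = -3 lies in the range −l … +l (here −3 … 3). m_s = +1/2 is one of ±1/2.
All four constraints are satisfied.

Valid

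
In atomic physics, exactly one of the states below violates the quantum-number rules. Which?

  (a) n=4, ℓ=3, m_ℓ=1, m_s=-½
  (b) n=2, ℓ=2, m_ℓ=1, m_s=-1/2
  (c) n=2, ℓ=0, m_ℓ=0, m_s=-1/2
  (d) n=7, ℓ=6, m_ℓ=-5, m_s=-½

(b) has ℓ = 2 ≥ n = 2, violating 0 ≤ ℓ ≤ n−1.
The remaining sets (a), (c), (d) satisfy all four rules.

(b)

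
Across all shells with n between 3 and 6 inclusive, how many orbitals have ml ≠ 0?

68

Work shell by shell — for each n, count the (l, ml) pairs that satisfy ml ≠ 0:
n=3 → 6; n=4 → 12; n=5 → 20; n=6 → 30.
Total orbitals: 6 + 12 + 20 + 30 = 68.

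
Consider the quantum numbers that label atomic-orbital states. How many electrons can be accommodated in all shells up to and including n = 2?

Total orbitals = 1² + 2² = 5. Doubling for spin gives 10 electrons.

10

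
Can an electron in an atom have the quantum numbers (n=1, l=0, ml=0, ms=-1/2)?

n = 1 is a positive integer. l = 0 satisfies 0 ≤ l ≤ n−1 = 0. ml = 0 lies in the range −l … +l (here 0). ms = -1/2 is one of ±1/2.
All four constraints are satisfied.

Allowed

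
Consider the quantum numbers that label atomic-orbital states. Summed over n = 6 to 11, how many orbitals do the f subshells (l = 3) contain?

42

An f subshell (l = 3) exists for every n ≥ 4, so shells n = 6, 7, 8, 9, 10, 11 each contribute one — 6 subshells.
Since each f subshell has 2·3+1 = 7 orbitals, the total is 6 × 7 = 42.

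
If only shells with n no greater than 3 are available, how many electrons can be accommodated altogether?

Total orbitals = 1² + 2² + 3² = 14. Doubling for spin gives 28 electrons.

28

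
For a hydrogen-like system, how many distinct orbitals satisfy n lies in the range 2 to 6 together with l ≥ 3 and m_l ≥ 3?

10

Count contributing orbitals for each principal shell:
n=4 → 1; n=5 → 3; n=6 → 6.
Total orbitals: 1 + 3 + 6 = 10.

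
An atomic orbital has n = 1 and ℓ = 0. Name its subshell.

1s

ℓ = 0 corresponds to the letter 's', so the subshell is 1s.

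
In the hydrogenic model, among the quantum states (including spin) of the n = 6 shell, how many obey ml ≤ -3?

With n = 6 the allowed l are 0, 1, …, 5.
The (l, ml) pairs meeting ml ≤ -3 give: l=3 → 1; l=4 → 2; l=5 → 3.
Orbitals: 1 + 2 + 3 = 6. Each orbital carries two spin states, so 6 × 2 = 12 states.

12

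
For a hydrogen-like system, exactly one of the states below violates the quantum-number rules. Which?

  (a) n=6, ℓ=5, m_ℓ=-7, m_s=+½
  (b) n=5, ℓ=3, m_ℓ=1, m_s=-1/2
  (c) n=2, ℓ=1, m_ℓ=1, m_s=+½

(a) has |m_ℓ| = 7 > ℓ = 5, violating −ℓ ≤ m_ℓ ≤ ℓ.
The remaining sets (b), (c) satisfy all four rules.

(a)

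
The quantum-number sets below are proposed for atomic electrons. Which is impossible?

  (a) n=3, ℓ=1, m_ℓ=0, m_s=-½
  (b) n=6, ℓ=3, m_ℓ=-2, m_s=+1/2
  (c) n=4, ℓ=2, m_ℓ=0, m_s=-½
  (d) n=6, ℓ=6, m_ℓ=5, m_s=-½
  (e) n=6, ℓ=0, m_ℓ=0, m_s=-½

(d)

(d) has ℓ = 6 ≥ n = 6, violating 0 ≤ ℓ ≤ n−1.
The remaining sets (a), (b), (c), (e) satisfy all four rules.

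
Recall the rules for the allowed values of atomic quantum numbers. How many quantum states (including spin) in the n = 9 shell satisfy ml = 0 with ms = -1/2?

9

With n = 9 the allowed l are 0, 1, …, 8.
Contributions: l=0 → 1; l=1 → 1; l=2 → 1; l=3 → 1; l=4 → 1; l=5 → 1; l=6 → 1; l=7 → 1; l=8 → 1.
Orbitals: 1 + 1 + 1 + 1 + 1 + 1 + 1 + 1 + 1 = 9. With ms fixed to a single value there is one state per orbital, giving 9 states.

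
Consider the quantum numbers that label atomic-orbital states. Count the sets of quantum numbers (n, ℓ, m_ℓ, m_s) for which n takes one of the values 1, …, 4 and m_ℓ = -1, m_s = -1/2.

Go shell by shell, enumerating (ℓ, m_ℓ) with m_ℓ = -1:
n=2 → 1; n=3 → 2; n=4 → 3.
Orbitals: 1 + 2 + 3 = 6. With m_s fixed to -1/2 there is one state per orbital, so 6 states.

6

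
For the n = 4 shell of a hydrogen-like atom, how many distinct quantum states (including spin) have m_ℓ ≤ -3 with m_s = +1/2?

1

With n = 4 the allowed ℓ are 0, 1, …, 3.
Per ℓ-value: ℓ=3 → 1.
Orbitals: 1. With m_s fixed to a single value there is one state per orbital, giving 1 state.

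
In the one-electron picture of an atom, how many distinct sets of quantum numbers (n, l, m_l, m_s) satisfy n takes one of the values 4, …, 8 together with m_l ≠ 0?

Go shell by shell, enumerating (l, m_l) with m_l ≠ 0:
n=4 → 12; n=5 → 20; n=6 → 30; n=7 → 42; n=8 → 56.
Orbitals: 12 + 20 + 30 + 42 + 56 = 160. Including both spin states (m_s = ±1/2) gives 2 × 160 = 320 states.

320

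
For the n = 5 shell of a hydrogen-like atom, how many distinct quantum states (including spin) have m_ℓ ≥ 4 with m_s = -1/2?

1

Go through ℓ = 0, …, 4 (the values permitted for n = 5).
Per ℓ-value: ℓ=4 → 1.
Orbitals: 1. With m_s fixed to a single value there is one state per orbital, giving 1 state.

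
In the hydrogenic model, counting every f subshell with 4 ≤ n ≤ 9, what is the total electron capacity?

An f subshell (l = 3) exists for every n ≥ 4, so shells n = 4, 5, 6, 7, 8, 9 each contribute one — 6 subshells.
Since each f subshell holds 2(2·3+1) = 14 electrons, the total is 6 × 14 = 84.

84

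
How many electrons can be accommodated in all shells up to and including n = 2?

Total orbitals = 1² + 2² = 5. Doubling for spin gives 10 electrons.

10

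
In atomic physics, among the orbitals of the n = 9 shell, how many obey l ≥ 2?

With n = 9 the allowed l are 0, 1, …, 8.
Per l-value: l=2 → 5; l=3 → 7; l=4 → 9; l=5 → 11; l=6 → 13; l=7 → 15; l=8 → 17.
Total orbitals: 5 + 7 + 9 + 11 + 13 + 15 + 17 = 77.

77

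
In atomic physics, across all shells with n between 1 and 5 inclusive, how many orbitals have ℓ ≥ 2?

Work shell by shell — for each n, count the (ℓ, m_ℓ) pairs that satisfy ℓ ≥ 2:
n=3 → 5; n=4 → 12; n=5 → 21.
Total orbitals: 5 + 12 + 21 = 38.

38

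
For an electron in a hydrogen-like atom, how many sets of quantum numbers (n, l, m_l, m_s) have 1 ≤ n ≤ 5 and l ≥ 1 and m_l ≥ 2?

20

Work shell by shell — for each n, count the (l, m_l) pairs that satisfy l ≥ 1 and m_l ≥ 2:
n=3 → 1; n=4 → 3; n=5 → 6.
Orbitals: 1 + 3 + 6 = 10. Including both spin states (m_s = ±1/2) gives 2 × 10 = 20 states.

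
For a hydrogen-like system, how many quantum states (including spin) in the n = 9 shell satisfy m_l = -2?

Go through l = 0, …, 8 (the values permitted for n = 9).
Orbitals with m_l = -2, by l: l=2 → 1; l=3 → 1; l=4 → 1; l=5 → 1; l=6 → 1; l=7 → 1; l=8 → 1.
Orbitals: 1 + 1 + 1 + 1 + 1 + 1 + 1 = 7. Each orbital carries two spin states, so 7 × 2 = 14 states.

14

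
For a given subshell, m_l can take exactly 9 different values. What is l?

l = 4 (g)

m_l ranges over 2l+1 integers, so 2l+1 = 9 ⇒ l = 4.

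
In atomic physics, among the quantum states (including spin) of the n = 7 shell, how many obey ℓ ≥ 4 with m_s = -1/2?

33

With n = 7 the allowed ℓ are 0, 1, …, 6.
Contributions: ℓ=4 → 9; ℓ=5 → 11; ℓ=6 → 13.
Orbitals: 9 + 11 + 13 = 33. With m_s fixed to a single value there is one state per orbital, giving 33 states.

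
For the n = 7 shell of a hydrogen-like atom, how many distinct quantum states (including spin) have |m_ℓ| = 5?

With n = 7 the allowed ℓ are 0, 1, …, 6.
Orbitals with |m_ℓ| = 5, by ℓ: ℓ=5 → 2; ℓ=6 → 2.
Orbitals: 2 + 2 = 4. Each orbital carries two spin states, so 4 × 2 = 8 states.

8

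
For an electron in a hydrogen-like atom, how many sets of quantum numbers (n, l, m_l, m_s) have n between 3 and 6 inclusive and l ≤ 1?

Count contributing orbitals for each principal shell:
n=3 → 4; n=4 → 4; n=5 → 4; n=6 → 4.
Orbitals: 4 + 4 + 4 + 4 = 16. Including both spin states (m_s = ±1/2) gives 2 × 16 = 32 states.

32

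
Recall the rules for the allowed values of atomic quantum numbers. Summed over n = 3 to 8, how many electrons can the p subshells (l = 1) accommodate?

A p subshell (l = 1) exists for every n ≥ 2, so shells n = 3, 4, 5, 6, 7, 8 each contribute one — 6 subshells.
Since each p subshell holds 2(2·1+1) = 6 electrons, the total is 6 × 6 = 36.

36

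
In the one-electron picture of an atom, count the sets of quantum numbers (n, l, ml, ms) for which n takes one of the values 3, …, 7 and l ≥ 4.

124

Go shell by shell, enumerating (l, ml) with l ≥ 4:
n=5 → 9; n=6 → 20; n=7 → 33.
Orbitals: 9 + 20 + 33 = 62. Including both spin states (ms = ±1/2) gives 2 × 62 = 124 states.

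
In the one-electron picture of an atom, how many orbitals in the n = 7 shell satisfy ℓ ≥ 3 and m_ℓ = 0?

4

Contributions: ℓ=3 → 1; ℓ=4 → 1; ℓ=5 → 1; ℓ=6 → 1.
Total orbitals: 1 + 1 + 1 + 1 = 4.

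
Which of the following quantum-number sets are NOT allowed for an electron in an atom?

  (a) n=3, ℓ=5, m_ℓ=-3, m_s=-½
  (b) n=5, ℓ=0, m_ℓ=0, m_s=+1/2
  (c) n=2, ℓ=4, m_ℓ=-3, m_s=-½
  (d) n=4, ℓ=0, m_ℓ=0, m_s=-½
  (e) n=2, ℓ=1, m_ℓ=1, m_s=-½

(a) has ℓ = 5 ≥ n = 3, violating 0 ≤ ℓ ≤ n−1.
(c) has ℓ = 4 ≥ n = 2, violating 0 ≤ ℓ ≤ n−1.
The remaining sets (b), (d), (e) satisfy all four rules.

(a) and (c)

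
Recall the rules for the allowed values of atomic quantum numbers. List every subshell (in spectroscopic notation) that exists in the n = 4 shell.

For n = 4, l runs from 0 to 3. In spectroscopic notation l = 0,1,2,… ↔ s,p,d,f,g,h,i, so the subshells are 4s, 4p, 4d, 4f.

4s, 4p, 4d, 4f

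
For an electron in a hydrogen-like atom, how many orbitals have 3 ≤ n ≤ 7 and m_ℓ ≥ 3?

Work shell by shell — for each n, count the (ℓ, m_ℓ) pairs that satisfy m_ℓ ≥ 3:
n=4 → 1; n=5 → 3; n=6 → 6; n=7 → 10.
Total orbitals: 1 + 3 + 6 + 10 = 20.

20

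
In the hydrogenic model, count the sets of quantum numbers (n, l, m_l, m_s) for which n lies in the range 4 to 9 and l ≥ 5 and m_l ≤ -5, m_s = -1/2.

20

Per-shell orbital counts meeting the constraint:
n=6 → 1; n=7 → 3; n=8 → 6; n=9 → 10.
Orbitals: 1 + 3 + 6 + 10 = 20. With m_s fixed to -1/2 there is one state per orbital, so 20 states.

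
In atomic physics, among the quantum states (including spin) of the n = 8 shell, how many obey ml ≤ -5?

12

Per l-value: l=5 → 1; l=6 → 2; l=7 → 3.
Orbitals: 1 + 2 + 3 = 6. Each orbital carries two spin states, so 6 × 2 = 12 states.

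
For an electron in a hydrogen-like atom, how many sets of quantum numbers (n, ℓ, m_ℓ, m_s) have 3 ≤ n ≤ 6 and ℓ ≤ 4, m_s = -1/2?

75

Go shell by shell, enumerating (ℓ, m_ℓ) with ℓ ≤ 4:
n=3 → 9; n=4 → 16; n=5 → 25; n=6 → 25.
Orbitals: 9 + 16 + 25 + 25 = 75. With m_s fixed to -1/2 there is one state per orbital, so 75 states.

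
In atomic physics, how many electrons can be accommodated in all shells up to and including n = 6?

Total orbitals = 1² + 2² + 3² + 4² + 5² + 6² = 91. Doubling for spin gives 182 electrons.

182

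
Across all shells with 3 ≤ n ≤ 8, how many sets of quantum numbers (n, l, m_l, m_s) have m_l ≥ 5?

Go shell by shell, enumerating (l, m_l) with m_l ≥ 5:
n=6 → 1; n=7 → 3; n=8 → 6.
Orbitals: 1 + 3 + 6 = 10. Including both spin states (m_s = ±1/2) gives 2 × 10 = 20 states.

20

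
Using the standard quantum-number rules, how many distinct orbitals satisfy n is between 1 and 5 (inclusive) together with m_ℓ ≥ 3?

4

Count contributing orbitals for each principal shell:
n=4 → 1; n=5 → 3.
Total orbitals: 1 + 3 = 4.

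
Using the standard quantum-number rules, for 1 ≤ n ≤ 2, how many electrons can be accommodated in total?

10

Total orbitals = 1² + 2² = 5. Doubling for spin gives 10 electrons.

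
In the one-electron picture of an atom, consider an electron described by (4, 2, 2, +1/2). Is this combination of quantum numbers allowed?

n = 4 is a positive integer. l = 2 satisfies 0 ≤ l ≤ n−1 = 3. m_l = 2 lies in the range −l … +l (here −2 … 2). m_s = +1/2 is one of ±1/2.
All four constraints are satisfied.

Valid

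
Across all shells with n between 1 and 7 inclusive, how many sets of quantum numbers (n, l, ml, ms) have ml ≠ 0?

Work shell by shell — for each n, count the (l, ml) pairs that satisfy ml ≠ 0:
n=2 → 2; n=3 → 6; n=4 → 12; n=5 → 20; n=6 → 30; n=7 → 42.
Orbitals: 2 + 6 + 12 + 20 + 30 + 42 = 112. Including both spin states (ms = ±1/2) gives 2 × 112 = 224 states.

224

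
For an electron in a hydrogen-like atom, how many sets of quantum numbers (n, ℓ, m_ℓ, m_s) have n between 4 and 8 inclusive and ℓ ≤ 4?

232

Count contributing orbitals for each principal shell:
n=4 → 16; n=5 → 25; n=6 → 25; n=7 → 25; n=8 → 25.
Orbitals: 16 + 25 + 25 + 25 + 25 = 116. Including both spin states (m_s = ±1/2) gives 2 × 116 = 232 states.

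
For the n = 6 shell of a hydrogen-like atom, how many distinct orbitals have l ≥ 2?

32

With n = 6 the allowed l are 0, 1, …, 5.
Per l-value: l=2 → 5; l=3 → 7; l=4 → 9; l=5 → 11.
Total orbitals: 5 + 7 + 9 + 11 = 32.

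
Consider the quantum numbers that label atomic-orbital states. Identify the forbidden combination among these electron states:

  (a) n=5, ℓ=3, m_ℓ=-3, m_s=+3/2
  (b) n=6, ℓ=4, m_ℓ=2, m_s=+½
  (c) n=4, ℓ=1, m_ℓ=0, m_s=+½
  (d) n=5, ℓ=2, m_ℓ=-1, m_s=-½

(a)

(a) has m_s = +3/2, but an electron's spin must be ±1/2.
The remaining sets (b), (c), (d) satisfy all four rules.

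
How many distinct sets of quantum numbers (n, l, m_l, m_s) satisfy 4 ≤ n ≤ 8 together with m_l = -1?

Per-shell orbital counts meeting the constraint:
n=4 → 3; n=5 → 4; n=6 → 5; n=7 → 6; n=8 → 7.
Orbitals: 3 + 4 + 5 + 6 + 7 = 25. Including both spin states (m_s = ±1/2) gives 2 × 25 = 50 states.

50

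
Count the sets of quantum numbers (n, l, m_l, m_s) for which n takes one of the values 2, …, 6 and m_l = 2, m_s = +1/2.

10

Treat each shell separately and count matching orbitals:
n=3 → 1; n=4 → 2; n=5 → 3; n=6 → 4.
Orbitals: 1 + 2 + 3 + 4 = 10. With m_s fixed to +1/2 there is one state per orbital, so 10 states.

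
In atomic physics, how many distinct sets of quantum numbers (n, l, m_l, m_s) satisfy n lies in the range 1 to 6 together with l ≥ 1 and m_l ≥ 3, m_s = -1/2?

10

Count contributing orbitals for each principal shell:
n=4 → 1; n=5 → 3; n=6 → 6.
Orbitals: 1 + 3 + 6 = 10. With m_s fixed to -1/2 there is one state per orbital, so 10 states.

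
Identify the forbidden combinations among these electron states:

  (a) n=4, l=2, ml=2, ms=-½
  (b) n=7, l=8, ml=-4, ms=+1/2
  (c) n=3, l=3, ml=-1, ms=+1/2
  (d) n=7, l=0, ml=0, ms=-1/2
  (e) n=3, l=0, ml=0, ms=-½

(b) and (c)

(b) has l = 8 ≥ n = 7, violating 0 ≤ l ≤ n−1.
(c) has l = 3 ≥ n = 3, violating 0 ≤ l ≤ n−1.
The remaining sets (a), (d), (e) satisfy all four rules.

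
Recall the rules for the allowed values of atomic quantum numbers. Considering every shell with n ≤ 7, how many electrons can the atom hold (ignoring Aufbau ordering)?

280

Total orbitals = 1² + 2² + 3² + 4² + 5² + 6² + 7² = 140. Doubling for spin gives 280 electrons.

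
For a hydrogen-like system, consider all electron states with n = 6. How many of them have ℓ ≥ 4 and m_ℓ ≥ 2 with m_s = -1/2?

Per ℓ-value: ℓ=4 → 3; ℓ=5 → 4.
Orbitals: 3 + 4 = 7. With m_s fixed to a single value there is one state per orbital, giving 7 states.

7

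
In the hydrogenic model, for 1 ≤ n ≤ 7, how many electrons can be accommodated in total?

280

Total orbitals = 1² + 2² + 3² + 4² + 5² + 6² + 7² = 140. Doubling for spin gives 280 electrons.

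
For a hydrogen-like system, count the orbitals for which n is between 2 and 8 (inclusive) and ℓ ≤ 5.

Go shell by shell, enumerating (ℓ, m_ℓ) with ℓ ≤ 5:
n=2 → 4; n=3 → 9; n=4 → 16; n=5 → 25; n=6 → 36; n=7 → 36; n=8 → 36.
Total orbitals: 4 + 9 + 16 + 25 + 36 + 36 + 36 = 162.

162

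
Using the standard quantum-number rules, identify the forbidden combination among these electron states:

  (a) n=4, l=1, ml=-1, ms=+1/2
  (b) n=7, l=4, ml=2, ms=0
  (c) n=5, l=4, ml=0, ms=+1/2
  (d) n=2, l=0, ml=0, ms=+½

(b)

(b) has ms = 0, but an electron's spin must be ±1/2.
The remaining sets (a), (c), (d) satisfy all four rules.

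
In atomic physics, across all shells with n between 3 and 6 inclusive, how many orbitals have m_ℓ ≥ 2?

20

Per-shell orbital counts meeting the constraint:
n=3 → 1; n=4 → 3; n=5 → 6; n=6 → 10.
Total orbitals: 1 + 3 + 6 + 10 = 20.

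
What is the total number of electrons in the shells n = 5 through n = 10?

710

Shell n has n² orbitals: 5²=25 + 6²=36 + 7²=49 + 8²=64 + 9²=81 + 10²=100 = 355 orbitals.
Two spin states per orbital: 2 × 355 = 710 electrons.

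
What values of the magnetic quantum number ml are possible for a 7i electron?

The 7i subshell has l = 6, and ml takes every integer from −l to +l. With l = 6 that gives the 13 values -6, -5, -4, -3, -2, -1, 0, 1, 2, 3, 4, 5, 6.

-6, -5, -4, -3, -2, -1, 0, 1, 2, 3, 4, 5, 6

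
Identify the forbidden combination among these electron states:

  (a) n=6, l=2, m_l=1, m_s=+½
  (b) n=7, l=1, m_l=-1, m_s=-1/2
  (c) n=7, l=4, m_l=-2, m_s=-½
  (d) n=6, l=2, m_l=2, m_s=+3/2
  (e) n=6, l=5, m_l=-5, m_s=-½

(d) has m_s = +3/2, but an electron's spin must be ±1/2.
The remaining sets (a), (b), (c), (e) satisfy all four rules.

(d)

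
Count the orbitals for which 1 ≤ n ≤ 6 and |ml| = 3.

12

Count contributing orbitals for each principal shell:
n=4 → 2; n=5 → 4; n=6 → 6.
Total orbitals: 2 + 4 + 6 = 12.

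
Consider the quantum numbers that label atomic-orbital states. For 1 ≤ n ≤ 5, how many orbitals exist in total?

Total orbitals = 1² + 2² + 3² + 4² + 5² = 55.

55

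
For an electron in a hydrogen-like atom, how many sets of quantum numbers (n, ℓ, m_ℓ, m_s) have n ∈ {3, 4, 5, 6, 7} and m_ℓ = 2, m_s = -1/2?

For each n in the range, tally the orbitals obeying m_ℓ = 2:
n=3 → 1; n=4 → 2; n=5 → 3; n=6 → 4; n=7 → 5.
Orbitals: 1 + 2 + 3 + 4 + 5 = 15. With m_s fixed to -1/2 there is one state per orbital, so 15 states.

15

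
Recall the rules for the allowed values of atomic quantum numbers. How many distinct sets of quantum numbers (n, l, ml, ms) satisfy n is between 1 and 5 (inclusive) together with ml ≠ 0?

Work shell by shell — for each n, count the (l, ml) pairs that satisfy ml ≠ 0:
n=2 → 2; n=3 → 6; n=4 → 12; n=5 → 20.
Orbitals: 2 + 6 + 12 + 20 = 40. Including both spin states (ms = ±1/2) gives 2 × 40 = 80 states.

80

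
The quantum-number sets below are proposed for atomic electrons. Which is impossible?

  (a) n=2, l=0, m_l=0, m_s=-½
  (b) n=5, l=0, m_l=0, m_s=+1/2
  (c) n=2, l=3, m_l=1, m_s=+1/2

(c)

(c) has l = 3 ≥ n = 2, violating 0 ≤ l ≤ n−1.
The remaining sets (a), (b) satisfy all four rules.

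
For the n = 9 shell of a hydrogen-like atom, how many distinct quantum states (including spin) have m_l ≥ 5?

20

With n = 9 the allowed l are 0, 1, …, 8.
The (l, m_l) pairs meeting m_l ≥ 5 give: l=5 → 1; l=6 → 2; l=7 → 3; l=8 → 4.
Orbitals: 1 + 2 + 3 + 4 = 10. Each orbital carries two spin states, so 10 × 2 = 20 states.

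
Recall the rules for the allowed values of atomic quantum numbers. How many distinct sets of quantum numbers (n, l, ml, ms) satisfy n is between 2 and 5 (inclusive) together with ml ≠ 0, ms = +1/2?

Count contributing orbitals for each principal shell:
n=2 → 2; n=3 → 6; n=4 → 12; n=5 → 20.
Orbitals: 2 + 6 + 12 + 20 = 40. With ms fixed to +1/2 there is one state per orbital, so 40 states.

40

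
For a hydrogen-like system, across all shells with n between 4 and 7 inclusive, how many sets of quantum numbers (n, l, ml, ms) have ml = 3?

Go shell by shell, enumerating (l, ml) with ml = 3:
n=4 → 1; n=5 → 2; n=6 → 3; n=7 → 4.
Orbitals: 1 + 2 + 3 + 4 = 10. Including both spin states (ms = ±1/2) gives 2 × 10 = 20 states.

20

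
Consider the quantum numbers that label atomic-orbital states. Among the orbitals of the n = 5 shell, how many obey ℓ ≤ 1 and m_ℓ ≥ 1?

With n = 5 the allowed ℓ are 0, 1, …, 4.
Contributions: ℓ=1 → 1.
Total orbitals: 1.

1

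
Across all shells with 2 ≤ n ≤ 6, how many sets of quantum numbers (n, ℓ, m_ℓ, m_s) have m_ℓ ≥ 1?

Per-shell orbital counts meeting the constraint:
n=2 → 1; n=3 → 3; n=4 → 6; n=5 → 10; n=6 → 15.
Orbitals: 1 + 3 + 6 + 10 + 15 = 35. Including both spin states (m_s = ±1/2) gives 2 × 35 = 70 states.

70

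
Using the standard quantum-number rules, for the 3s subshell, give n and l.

n = 3, l = 0

The leading integer gives n = 3; the letter 's' means l = 0.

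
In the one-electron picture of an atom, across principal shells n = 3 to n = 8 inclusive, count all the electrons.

Shell n has n² orbitals: 3²=9 + 4²=16 + 5²=25 + 6²=36 + 7²=49 + 8²=64 = 199 orbitals.
Two spin states per orbital: 2 × 199 = 398 electrons.

398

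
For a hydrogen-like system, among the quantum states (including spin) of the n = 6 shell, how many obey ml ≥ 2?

The n = 6 shell has l = 0 through 5; check each.
Per l-value: l=2 → 1; l=3 → 2; l=4 → 3; l=5 → 4.
Orbitals: 1 + 2 + 3 + 4 = 10. Each orbital carries two spin states, so 10 × 2 = 20 states.

20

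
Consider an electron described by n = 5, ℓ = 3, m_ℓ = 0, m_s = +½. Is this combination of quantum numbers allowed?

n = 5 is a positive integer. ℓ = 3 satisfies 0 ≤ ℓ ≤ n−1 = 4. m_ℓ = 0 lies in the range −ℓ … +ℓ (here −3 … 3). m_s = +1/2 is one of ±1/2.
All four constraints are satisfied.

Allowed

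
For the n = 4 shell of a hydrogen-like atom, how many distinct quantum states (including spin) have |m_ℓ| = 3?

Contributions: ℓ=3 → 2.
Orbitals: 2. Each orbital carries two spin states, so 2 × 2 = 4 states.

4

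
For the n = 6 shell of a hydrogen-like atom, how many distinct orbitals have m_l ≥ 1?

For n = 6, l ranges over 0 … 5.
Per l-value: l=1 → 1; l=2 → 2; l=3 → 3; l=4 → 4; l=5 → 5.
Total orbitals: 1 + 2 + 3 + 4 + 5 = 15.

15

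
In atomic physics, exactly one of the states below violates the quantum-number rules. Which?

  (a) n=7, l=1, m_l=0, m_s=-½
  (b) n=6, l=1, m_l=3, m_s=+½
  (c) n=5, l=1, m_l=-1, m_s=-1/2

(b)

(b) has |m_l| = 3 > l = 1, violating −l ≤ m_l ≤ l.
The remaining sets (a), (c) satisfy all four rules.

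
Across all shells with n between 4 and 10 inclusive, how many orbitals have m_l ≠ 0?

322

Count contributing orbitals for each principal shell:
n=4 → 12; n=5 → 20; n=6 → 30; n=7 → 42; n=8 → 56; n=9 → 72; n=10 → 90.
Total orbitals: 12 + 20 + 30 + 42 + 56 + 72 + 90 = 322.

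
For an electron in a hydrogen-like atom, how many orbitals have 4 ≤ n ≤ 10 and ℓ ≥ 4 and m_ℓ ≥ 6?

Work shell by shell — for each n, count the (ℓ, m_ℓ) pairs that satisfy ℓ ≥ 4 and m_ℓ ≥ 6:
n=7 → 1; n=8 → 3; n=9 → 6; n=10 → 10.
Total orbitals: 1 + 3 + 6 + 10 = 20.

20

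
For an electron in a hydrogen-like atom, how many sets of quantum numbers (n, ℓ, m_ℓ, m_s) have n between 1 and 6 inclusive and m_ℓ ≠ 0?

Treat each shell separately and count matching orbitals:
n=2 → 2; n=3 → 6; n=4 → 12; n=5 → 20; n=6 → 30.
Orbitals: 2 + 6 + 12 + 20 + 30 = 70. Including both spin states (m_s = ±1/2) gives 2 × 70 = 140 states.

140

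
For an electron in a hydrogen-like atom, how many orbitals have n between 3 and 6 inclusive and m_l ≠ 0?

68

Go shell by shell, enumerating (l, m_l) with m_l ≠ 0:
n=3 → 6; n=4 → 12; n=5 → 20; n=6 → 30.
Total orbitals: 6 + 12 + 20 + 30 = 68.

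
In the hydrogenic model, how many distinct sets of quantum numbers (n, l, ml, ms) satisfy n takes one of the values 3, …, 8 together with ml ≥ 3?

Work shell by shell — for each n, count the (l, ml) pairs that satisfy ml ≥ 3:
n=4 → 1; n=5 → 3; n=6 → 6; n=7 → 10; n=8 → 15.
Orbitals: 1 + 3 + 6 + 10 + 15 = 35. Including both spin states (ms = ±1/2) gives 2 × 35 = 70 states.

70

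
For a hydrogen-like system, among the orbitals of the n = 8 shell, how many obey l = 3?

With n = 8 the allowed l are 0, 1, …, 7.
The (l, ml) pairs meeting l = 3 give: l=3 → 7.
Total orbitals: 7.

7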